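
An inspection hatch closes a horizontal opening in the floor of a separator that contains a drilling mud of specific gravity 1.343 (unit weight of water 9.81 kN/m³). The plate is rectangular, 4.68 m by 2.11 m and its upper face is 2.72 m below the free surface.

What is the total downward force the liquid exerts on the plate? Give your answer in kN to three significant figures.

γ = 1.343 × 9.81 = 13.17483 kN/m³.
The plate is horizontal, so pressure is uniform at p = γ·h = 13.17483 × 2.72 = 35.8355 kN/m².
A = 4.68 × 2.11 = 9.8748 m².
F = p·A = 35.8355 × 9.8748 = 353.868 kN.

F ≈ 354 kN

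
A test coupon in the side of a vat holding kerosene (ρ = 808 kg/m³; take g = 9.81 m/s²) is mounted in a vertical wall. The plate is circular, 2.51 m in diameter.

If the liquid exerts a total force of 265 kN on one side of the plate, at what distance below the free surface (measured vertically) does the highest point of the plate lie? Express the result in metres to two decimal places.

d_top ≈ 5.50 m

γ = ρg = 808 × 9.81 / 1000 = 7.92648 kN/m³.
A = π(1.255)² = 4.94809 m².
From F = γ·h_c·A, the centroid depth is h_c = 265/(7.92648 × 4.94809) = 6.7566 m.
The centroid is at the centre, 1.255 m below the top of the plate, so the highest point sits at h_top = 6.7566 − 1.255 = 5.5016 m below the surface.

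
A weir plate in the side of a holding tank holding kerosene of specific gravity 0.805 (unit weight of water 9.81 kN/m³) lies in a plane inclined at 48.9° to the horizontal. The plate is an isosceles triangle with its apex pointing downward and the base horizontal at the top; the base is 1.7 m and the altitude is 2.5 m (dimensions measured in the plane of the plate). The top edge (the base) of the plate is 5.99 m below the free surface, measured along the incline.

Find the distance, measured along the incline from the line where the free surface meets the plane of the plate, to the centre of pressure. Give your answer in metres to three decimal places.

y_p = 6.874 m

γ = 0.805 × 9.81 = 7.89705 kN/m³.
Let θ = 48.9° be the plate's angle to the horizontal; measure y along the incline from where the plane meets the free surface. Vertical depth h = y·sinθ with sinθ = 0.753563.
With the apex down, the centroid sits h/3 = 2.5/3 = 0.833333 m below the base (the top edge), so y_c = 5.99 + 0.833333 = 6.82333 m and h_c = 6.82333 × 0.753563 = 5.14181 m.
A = ½ × 1.7 × 2.5 = 2.125 m².
Resultant F = γ·h_c·A = 7.89705 × 5.14181 × 2.125 = 86.2859 kN.
I_c = b·h³/36 = 1.7 × 2.5³/36 = 0.737847 m⁴.
Centre of pressure: y_p = y_c + I_c/(y_c·A) = 6.82333 + 0.737847/(6.82333 × 2.125) = 6.82333 + 0.0508875 = 6.87422 m along the plane.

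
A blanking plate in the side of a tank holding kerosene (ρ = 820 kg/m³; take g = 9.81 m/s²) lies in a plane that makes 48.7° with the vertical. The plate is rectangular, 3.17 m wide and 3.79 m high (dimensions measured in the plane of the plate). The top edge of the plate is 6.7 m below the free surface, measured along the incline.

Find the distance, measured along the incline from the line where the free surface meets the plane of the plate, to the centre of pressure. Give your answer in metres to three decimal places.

y_p = 8.734 m

γ = ρg = 820 × 9.81 / 1000 = 8.0442 kN/m³.
The plate makes 48.7° with the vertical, i.e. θ = 90° − 48.7° = 41.3° to the horizontal. Measuring y along the incline from the free-surface line, vertical depth h = y·sinθ with sinθ = 0.660002.
The centroid lies 3.79/2 = 1.895 m below the top edge, so y_c = 6.7 + 1.895 = 8.595 m and h_c = 8.595 × 0.660002 = 5.67272 m.
A = 3.17 × 3.79 = 12.0143 m².
Resultant F = γ·h_c·A = 8.0442 × 5.67272 × 12.0143 = 548.242 kN.
I_c = b·h³/12 = 3.17 × 3.79³/12 = 14.3812 m⁴.
Centre of pressure: y_p = y_c + I_c/(y_c·A) = 8.595 + 14.3812/(8.595 × 12.0143) = 8.595 + 0.139268 = 8.73427 m along the plane.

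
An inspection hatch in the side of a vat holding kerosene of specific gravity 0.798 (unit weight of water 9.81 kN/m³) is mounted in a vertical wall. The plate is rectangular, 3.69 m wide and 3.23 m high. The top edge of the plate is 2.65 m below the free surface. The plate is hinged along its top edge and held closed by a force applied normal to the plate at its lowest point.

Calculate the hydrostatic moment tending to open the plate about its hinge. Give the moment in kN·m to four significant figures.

γ = 0.798 × 9.81 = 7.82838 kN/m³.
The centroid lies 3.23/2 = 1.615 m below the top edge, so the centroid depth is h_c = 2.65 + 1.615 = 4.265 m.
A = 3.69 × 3.23 = 11.9187 m².
Resultant F = γ·h_c·A = 7.82838 × 4.265 × 11.9187 = 397.942 kN.
I_c = b·h³/12 = 3.69 × 3.23³/12 = 10.3622 m⁴.
Centre of pressure: y_p = y_c + I_c/(y_c·A) = 4.265 + 10.3622/(4.265 × 11.9187) = 4.265 + 0.203847 = 4.46885 m along the plane.
The resultant acts 1.615 + 0.203847 = 1.81885 m (along the plate) below the hinge at the top edge, so the moment about the hinge is M = F × 1.81885 = 397.942 × 1.81885 = 723.797 kN·m.

M ≈ 723.8 kN·m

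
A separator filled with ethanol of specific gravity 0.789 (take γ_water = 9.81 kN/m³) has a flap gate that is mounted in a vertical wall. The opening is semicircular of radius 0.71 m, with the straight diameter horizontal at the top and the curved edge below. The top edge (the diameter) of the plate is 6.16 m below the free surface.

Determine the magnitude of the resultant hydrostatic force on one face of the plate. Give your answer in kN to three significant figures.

F ≈ 39.6 kN

γ = 0.789 × 9.81 = 7.74009 kN/m³.
The centroid of a semicircle lies 4r/(3π) = 0.301333 m from the diameter, here below the top edge, so the centroid depth is h_c = 6.16 + 0.301333 = 6.46133 m.
A = πr²/2 = π × 0.71²/2 = 0.791838 m².
Resultant F = γ·h_c·A = 7.74009 × 6.46133 × 0.791838 = 39.6008 kN.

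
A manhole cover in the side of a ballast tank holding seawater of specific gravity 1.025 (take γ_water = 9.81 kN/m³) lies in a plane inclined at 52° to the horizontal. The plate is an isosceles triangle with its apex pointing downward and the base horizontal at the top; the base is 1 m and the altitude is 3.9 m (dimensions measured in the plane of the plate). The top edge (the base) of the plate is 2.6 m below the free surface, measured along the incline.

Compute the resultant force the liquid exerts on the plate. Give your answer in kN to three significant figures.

γ = 1.025 × 9.81 = 10.05525 kN/m³.
Let θ = 52° be the plate's angle to the horizontal; measure y along the incline from where the plane meets the free surface. Vertical depth h = y·sinθ with sinθ = 0.788011.
With the apex down, the centroid sits h/3 = 3.9/3 = 1.3 m below the base (the top edge), so y_c = 2.6 + 1.3 = 3.9 m and h_c = 3.9 × 0.788011 = 3.07324 m.
A = ½ × 1 × 3.9 = 1.95 m².
Resultant F = γ·h_c·A = 10.05525 × 3.07324 × 1.95 = 60.2593 kN.

F ≈ 60.3 kN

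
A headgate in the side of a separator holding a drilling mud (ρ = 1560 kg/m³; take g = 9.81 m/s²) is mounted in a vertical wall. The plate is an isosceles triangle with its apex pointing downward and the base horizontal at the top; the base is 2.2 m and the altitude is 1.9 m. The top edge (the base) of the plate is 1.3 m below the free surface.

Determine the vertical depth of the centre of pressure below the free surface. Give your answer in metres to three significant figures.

h_p = 2.04 m

γ = ρg = 1560 × 9.81 / 1000 = 15.3036 kN/m³.
With the apex down, the centroid sits h/3 = 1.9/3 = 0.633333 m below the base (the top edge), so the centroid depth is h_c = 1.3 + 0.633333 = 1.93333 m.
A = ½ × 2.2 × 1.9 = 2.09 m².
Resultant F = γ·h_c·A = 15.3036 × 1.93333 × 2.09 = 61.8366 kN.
I_c = b·h³/36 = 2.2 × 1.9³/36 = 0.419161 m⁴.
Centre of pressure: y_p = y_c + I_c/(y_c·A) = 1.93333 + 0.419161/(1.93333 × 2.09) = 1.93333 + 0.103736 = 2.03707 m along the plane.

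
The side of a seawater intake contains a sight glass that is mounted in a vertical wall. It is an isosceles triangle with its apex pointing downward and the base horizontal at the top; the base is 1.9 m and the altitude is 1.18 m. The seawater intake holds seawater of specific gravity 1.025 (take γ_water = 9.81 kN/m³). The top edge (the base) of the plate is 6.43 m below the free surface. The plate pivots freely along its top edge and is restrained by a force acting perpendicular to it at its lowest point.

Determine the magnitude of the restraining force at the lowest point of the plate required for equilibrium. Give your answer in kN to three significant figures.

γ = 1.025 × 9.81 = 10.05525 kN/m³.
With the apex down, the centroid sits h/3 = 1.18/3 = 0.393333 m below the base (the top edge), so the centroid depth is h_c = 6.43 + 0.393333 = 6.82333 m.
A = ½ × 1.9 × 1.18 = 1.121 m².
Resultant F = γ·h_c·A = 10.05525 × 6.82333 × 1.121 = 76.9121 kN.
I_c = b·h³/36 = 1.9 × 1.18³/36 = 0.0867156 m⁴.
Centre of pressure: y_p = y_c + I_c/(y_c·A) = 6.82333 + 0.0867156/(6.82333 × 1.121) = 6.82333 + 0.0113369 = 6.83467 m along the plane.
The resultant acts 0.393333 + 0.0113369 = 0.40467 m (along the plate) below the hinge at the top edge, so the moment about the hinge is M = F × 0.40467 = 76.9121 × 0.40467 = 31.124 kN·m.
A normal force at the bottom, 1.18 m from the hinge, must supply this moment: P = 31.124/1.18 = 26.3763 kN.

P ≈ 26.4 kN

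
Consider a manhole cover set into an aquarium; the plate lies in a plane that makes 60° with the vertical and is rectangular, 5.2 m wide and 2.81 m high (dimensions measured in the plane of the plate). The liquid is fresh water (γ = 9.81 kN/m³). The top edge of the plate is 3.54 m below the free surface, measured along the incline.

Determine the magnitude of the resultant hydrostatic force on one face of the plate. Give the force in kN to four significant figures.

γ = 9.81 kN/m³.
The plate makes 60° with the vertical, i.e. θ = 90° − 60° = 30° to the horizontal. Measuring y along the incline from the free-surface line, vertical depth h = y·sinθ with sinθ = 0.500000.
The centroid lies 2.81/2 = 1.405 m below the top edge, so y_c = 3.54 + 1.405 = 4.945 m and h_c = 4.945 × 0.500000 = 2.4725 m.
A = 5.2 × 2.81 = 14.612 m².
Resultant F = γ·h_c·A = 9.81 × 2.4725 × 14.612 = 354.417 kN.

F ≈ 354.4 kN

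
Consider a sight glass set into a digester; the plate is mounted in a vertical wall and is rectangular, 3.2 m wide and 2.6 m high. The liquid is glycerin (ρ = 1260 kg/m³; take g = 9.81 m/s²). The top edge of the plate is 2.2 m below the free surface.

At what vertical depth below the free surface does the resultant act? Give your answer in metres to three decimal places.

γ = ρg = 1260 × 9.81 / 1000 = 12.3606 kN/m³.
The centroid lies 2.6/2 = 1.3 m below the top edge, so the centroid depth is h_c = 2.2 + 1.3 = 3.5 m.
A = 3.2 × 2.6 = 8.32 m².
Resultant F = γ·h_c·A = 12.3606 × 3.5 × 8.32 = 359.941 kN.
I_c = b·h³/12 = 3.2 × 2.6³/12 = 4.68693 m⁴.
Centre of pressure: y_p = y_c + I_c/(y_c·A) = 3.5 + 4.68693/(3.5 × 8.32) = 3.5 + 0.160952 = 3.66095 m along the plane.

h_p = 3.661 m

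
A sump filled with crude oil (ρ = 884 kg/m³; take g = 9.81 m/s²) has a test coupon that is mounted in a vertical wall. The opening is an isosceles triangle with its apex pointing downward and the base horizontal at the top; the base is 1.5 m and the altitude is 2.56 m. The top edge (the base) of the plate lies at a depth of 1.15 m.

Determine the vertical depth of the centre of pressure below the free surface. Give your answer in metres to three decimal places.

h_p = 2.185 m

γ = ρg = 884 × 9.81 / 1000 = 8.67204 kN/m³.
With the apex down, the centroid sits h/3 = 2.56/3 = 0.853333 m below the base (the top edge), so the centroid depth is h_c = 1.15 + 0.853333 = 2.00333 m.
A = ½ × 1.5 × 2.56 = 1.92 m².
Resultant F = γ·h_c·A = 8.67204 × 2.00333 × 1.92 = 33.3561 kN.
I_c = b·h³/36 = 1.5 × 2.56³/36 = 0.699051 m⁴.
Centre of pressure: y_p = y_c + I_c/(y_c·A) = 2.00333 + 0.699051/(2.00333 × 1.92) = 2.00333 + 0.181742 = 2.18507 m along the plane.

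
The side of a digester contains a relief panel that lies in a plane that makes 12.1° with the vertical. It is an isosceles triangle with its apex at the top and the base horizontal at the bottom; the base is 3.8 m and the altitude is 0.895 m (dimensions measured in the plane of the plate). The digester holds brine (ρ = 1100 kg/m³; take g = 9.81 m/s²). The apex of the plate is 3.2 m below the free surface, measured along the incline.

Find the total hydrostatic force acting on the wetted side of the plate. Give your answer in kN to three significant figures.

F ≈ 68.1 kN

γ = ρg = 1100 × 9.81 / 1000 = 10.791 kN/m³.
The plate makes 12.1° with the vertical, i.e. θ = 90° − 12.1° = 77.9° to the horizontal. Measuring y along the incline from the free-surface line, vertical depth h = y·sinθ with sinθ = 0.977783.
With the apex up, the centroid sits 2h/3 = 2 × 0.895/3 = 0.596667 m below the apex, so y_c = 3.2 + 0.596667 = 3.79667 m and h_c = 3.79667 × 0.977783 = 3.71232 m.
A = ½ × 3.8 × 0.895 = 1.7005 m².
Resultant F = γ·h_c·A = 10.791 × 3.71232 × 1.7005 = 68.1214 kN.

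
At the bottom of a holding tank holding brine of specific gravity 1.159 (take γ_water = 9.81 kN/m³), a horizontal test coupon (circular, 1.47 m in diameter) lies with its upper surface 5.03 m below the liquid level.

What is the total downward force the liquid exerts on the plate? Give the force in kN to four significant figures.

γ = 1.159 × 9.81 = 11.36979 kN/m³.
The plate is horizontal, so pressure is uniform at p = γ·h = 11.36979 × 5.03 = 57.19 kN/m².
A = π(0.735)² = 1.69717 m².
F = p·A = 57.19 × 1.69717 = 97.0612 kN.

F ≈ 97.06 kN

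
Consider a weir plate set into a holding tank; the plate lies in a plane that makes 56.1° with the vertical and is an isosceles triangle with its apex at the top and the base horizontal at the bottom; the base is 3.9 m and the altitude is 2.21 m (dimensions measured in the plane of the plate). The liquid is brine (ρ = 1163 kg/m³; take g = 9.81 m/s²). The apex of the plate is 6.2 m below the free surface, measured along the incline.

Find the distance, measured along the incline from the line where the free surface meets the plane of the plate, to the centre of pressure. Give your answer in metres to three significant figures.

y_p = 7.71 m

γ = ρg = 1163 × 9.81 / 1000 = 11.40903 kN/m³.
The plate makes 56.1° with the vertical, i.e. θ = 90° − 56.1° = 33.9° to the horizontal. Measuring y along the incline from the free-surface line, vertical depth h = y·sinθ with sinθ = 0.557745.
With the apex up, the centroid sits 2h/3 = 2 × 2.21/3 = 1.47333 m below the apex, so y_c = 6.2 + 1.47333 = 7.67333 m and h_c = 7.67333 × 0.557745 = 4.27976 m.
A = ½ × 3.9 × 2.21 = 4.3095 m².
Resultant F = γ·h_c·A = 11.40903 × 4.27976 × 4.3095 = 210.424 kN.
I_c = b·h³/36 = 3.9 × 2.21³/36 = 1.16933 m⁴.
Centre of pressure: y_p = y_c + I_c/(y_c·A) = 7.67333 + 1.16933/(7.67333 × 4.3095) = 7.67333 + 0.0353611 = 7.70869 m along the plane.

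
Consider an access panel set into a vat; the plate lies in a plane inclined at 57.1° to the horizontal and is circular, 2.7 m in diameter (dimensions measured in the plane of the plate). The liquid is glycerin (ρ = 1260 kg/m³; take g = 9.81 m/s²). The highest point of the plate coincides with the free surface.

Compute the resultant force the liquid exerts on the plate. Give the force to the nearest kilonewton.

γ = ρg = 1260 × 9.81 / 1000 = 12.3606 kN/m³.
Let θ = 57.1° be the plate's angle to the horizontal; measure y along the incline from where the plane meets the free surface. Vertical depth h = y·sinθ with sinθ = 0.839620.
The centroid is at the centre, 1.35 m below the top of the plate, so y_c = 1.35 m and h_c = 1.35 × 0.839620 = 1.13349 m.
A = π(1.35)² = 5.72555 m².
Resultant F = γ·h_c·A = 12.3606 × 1.13349 × 5.72555 = 80.2185 kN.

F ≈ 80 kN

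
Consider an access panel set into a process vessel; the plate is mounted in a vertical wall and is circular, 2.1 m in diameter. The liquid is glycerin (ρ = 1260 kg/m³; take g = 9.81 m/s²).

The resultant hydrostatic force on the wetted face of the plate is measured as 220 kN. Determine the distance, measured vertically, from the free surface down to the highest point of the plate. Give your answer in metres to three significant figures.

d_top ≈ 4.09 m

γ = ρg = 1260 × 9.81 / 1000 = 12.3606 kN/m³.
A = π(1.05)² = 3.46361 m².
From F = γ·h_c·A, the centroid depth is h_c = 220/(12.3606 × 3.46361) = 5.13871 m.
The centroid is at the centre, 1.05 m below the top of the plate, so the highest point sits at h_top = 5.13871 − 1.05 = 4.08871 m below the surface.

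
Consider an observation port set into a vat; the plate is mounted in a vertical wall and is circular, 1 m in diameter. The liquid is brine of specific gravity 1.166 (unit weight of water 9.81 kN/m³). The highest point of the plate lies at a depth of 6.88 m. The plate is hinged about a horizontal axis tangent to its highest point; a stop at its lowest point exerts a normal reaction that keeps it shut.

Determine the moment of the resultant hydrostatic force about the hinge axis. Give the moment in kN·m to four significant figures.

γ = 1.166 × 9.81 = 11.43846 kN/m³.
The centroid is at the centre, 0.5 m below the top of the plate, so the centroid depth is h_c = 6.88 + 0.5 = 7.38 m.
A = π(0.5)² = 0.785398 m².
Resultant F = γ·h_c·A = 11.43846 × 7.38 × 0.785398 = 66.3 kN.
I_c = πr⁴/4 = π × 0.5⁴/4 = 0.0490874 m⁴.
Centre of pressure: y_p = y_c + I_c/(y_c·A) = 7.38 + 0.0490874/(7.38 × 0.785398) = 7.38 + 0.00846884 = 7.38847 m along the plane.
The resultant acts 0.5 + 0.00846884 = 0.508469 m (along the plate) below the hinge at the top edge, so the moment about the hinge is M = F × 0.508469 = 66.3 × 0.508469 = 33.7115 kN·m.

M ≈ 33.71 kN·m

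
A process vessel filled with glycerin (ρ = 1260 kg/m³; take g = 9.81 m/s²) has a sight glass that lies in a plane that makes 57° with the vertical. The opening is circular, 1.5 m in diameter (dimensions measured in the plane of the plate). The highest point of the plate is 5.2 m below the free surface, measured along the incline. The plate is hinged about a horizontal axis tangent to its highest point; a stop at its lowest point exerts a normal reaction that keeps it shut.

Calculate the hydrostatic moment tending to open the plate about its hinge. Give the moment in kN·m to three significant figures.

γ = ρg = 1260 × 9.81 / 1000 = 12.3606 kN/m³.
The plate makes 57° with the vertical, i.e. θ = 90° − 57° = 33° to the horizontal. Measuring y along the incline from the free-surface line, vertical depth h = y·sinθ with sinθ = 0.544639.
The centroid is at the centre, 0.75 m below the top of the plate, so y_c = 5.2 + 0.75 = 5.95 m and h_c = 5.95 × 0.544639 = 3.2406 m.
A = π(0.75)² = 1.76715 m².
Resultant F = γ·h_c·A = 12.3606 × 3.2406 × 1.76715 = 70.7845 kN.
I_c = πr⁴/4 = π × 0.75⁴/4 = 0.248505 m⁴.
Centre of pressure: y_p = y_c + I_c/(y_c·A) = 5.95 + 0.248505/(5.95 × 1.76715) = 5.95 + 0.0236344 = 5.97363 m along the plane.
The resultant acts 0.75 + 0.0236344 = 0.773634 m (along the plate) below the hinge at the top edge, so the moment about the hinge is M = F × 0.773634 = 70.7845 × 0.773634 = 54.7613 kN·m.

M ≈ 54.8 kN·m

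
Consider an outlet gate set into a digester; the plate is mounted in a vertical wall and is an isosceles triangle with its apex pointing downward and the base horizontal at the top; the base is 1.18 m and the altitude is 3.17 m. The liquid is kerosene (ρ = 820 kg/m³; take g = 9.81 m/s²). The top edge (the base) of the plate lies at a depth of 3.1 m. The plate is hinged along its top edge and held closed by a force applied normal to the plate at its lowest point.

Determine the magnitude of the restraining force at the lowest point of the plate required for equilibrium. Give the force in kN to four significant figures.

P ≈ 23.50 kN

γ = ρg = 820 × 9.81 / 1000 = 8.0442 kN/m³.
With the apex down, the centroid sits h/3 = 3.17/3 = 1.05667 m below the base (the top edge), so the centroid depth is h_c = 3.1 + 1.05667 = 4.15667 m.
A = ½ × 1.18 × 3.17 = 1.8703 m².
Resultant F = γ·h_c·A = 8.0442 × 4.15667 × 1.8703 = 62.5374 kN.
I_c = b·h³/36 = 1.18 × 3.17³/36 = 1.04414 m⁴.
Centre of pressure: y_p = y_c + I_c/(y_c·A) = 4.15667 + 1.04414/(4.15667 × 1.8703) = 4.15667 + 0.134308 = 4.29098 m along the plane.
The resultant acts 1.05667 + 0.134308 = 1.19098 m (along the plate) below the hinge at the top edge, so the moment about the hinge is M = F × 1.19098 = 62.5374 × 1.19098 = 74.4808 kN·m.
A normal force at the bottom, 3.17 m from the hinge, must supply this moment: P = 74.4808/3.17 = 23.4955 kN.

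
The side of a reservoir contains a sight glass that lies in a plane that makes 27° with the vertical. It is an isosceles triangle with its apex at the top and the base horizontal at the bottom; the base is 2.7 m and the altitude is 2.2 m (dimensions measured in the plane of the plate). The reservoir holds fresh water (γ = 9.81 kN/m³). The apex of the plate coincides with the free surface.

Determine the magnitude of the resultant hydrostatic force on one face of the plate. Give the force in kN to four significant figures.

γ = 9.81 kN/m³.
The plate makes 27° with the vertical, i.e. θ = 90° − 27° = 63° to the horizontal. Measuring y along the incline from the free-surface line, vertical depth h = y·sinθ with sinθ = 0.891007.
With the apex up, the centroid sits 2h/3 = 2 × 2.2/3 = 1.46667 m below the apex, so y_c = 1.46667 m and h_c = 1.46667 × 0.891007 = 1.30681 m.
A = ½ × 2.7 × 2.2 = 2.97 m².
Resultant F = γ·h_c·A = 9.81 × 1.30681 × 2.97 = 38.0748 kN.

F ≈ 38.07 kN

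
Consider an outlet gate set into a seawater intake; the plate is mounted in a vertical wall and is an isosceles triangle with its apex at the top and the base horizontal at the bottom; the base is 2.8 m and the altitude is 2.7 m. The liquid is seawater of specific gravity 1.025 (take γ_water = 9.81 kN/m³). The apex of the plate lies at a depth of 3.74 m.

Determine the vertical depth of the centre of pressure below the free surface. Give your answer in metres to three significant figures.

h_p = 5.61 m

γ = 1.025 × 9.81 = 10.05525 kN/m³.
With the apex up, the centroid sits 2h/3 = 2 × 2.7/3 = 1.8 m below the apex, so the centroid depth is h_c = 3.74 + 1.8 = 5.54 m.
A = ½ × 2.8 × 2.7 = 3.78 m².
Resultant F = γ·h_c·A = 10.05525 × 5.54 × 3.78 = 210.569 kN.
I_c = b·h³/36 = 2.8 × 2.7³/36 = 1.5309 m⁴.
Centre of pressure: y_p = y_c + I_c/(y_c·A) = 5.54 + 1.5309/(5.54 × 3.78) = 5.54 + 0.0731047 = 5.6131 m along the plane.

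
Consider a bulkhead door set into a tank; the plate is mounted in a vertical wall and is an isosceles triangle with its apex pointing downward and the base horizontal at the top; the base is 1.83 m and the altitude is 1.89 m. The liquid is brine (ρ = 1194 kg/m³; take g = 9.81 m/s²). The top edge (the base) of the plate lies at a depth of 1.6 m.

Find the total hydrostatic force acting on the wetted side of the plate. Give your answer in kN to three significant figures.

F ≈ 45.2 kN

γ = ρg = 1194 × 9.81 / 1000 = 11.71314 kN/m³.
With the apex down, the centroid sits h/3 = 1.89/3 = 0.63 m below the base (the top edge), so the centroid depth is h_c = 1.6 + 0.63 = 2.23 m.
A = ½ × 1.83 × 1.89 = 1.72935 m².
Resultant F = γ·h_c·A = 11.71314 × 2.23 × 1.72935 = 45.1711 kN.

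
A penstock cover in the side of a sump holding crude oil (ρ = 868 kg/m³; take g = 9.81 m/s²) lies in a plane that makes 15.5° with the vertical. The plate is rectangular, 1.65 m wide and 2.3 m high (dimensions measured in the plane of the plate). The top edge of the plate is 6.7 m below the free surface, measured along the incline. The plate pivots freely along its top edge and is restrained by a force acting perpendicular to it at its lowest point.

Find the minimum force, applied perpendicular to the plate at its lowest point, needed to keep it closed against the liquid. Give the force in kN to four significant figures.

P ≈ 128.2 kN

γ = ρg = 868 × 9.81 / 1000 = 8.51508 kN/m³.
The plate makes 15.5° with the vertical, i.e. θ = 90° − 15.5° = 74.5° to the horizontal. Measuring y along the incline from the free-surface line, vertical depth h = y·sinθ with sinθ = 0.963630.
The centroid lies 2.3/2 = 1.15 m below the top edge, so y_c = 6.7 + 1.15 = 7.85 m and h_c = 7.85 × 0.963630 = 7.5645 m.
A = 1.65 × 2.3 = 3.795 m².
Resultant F = γ·h_c·A = 8.51508 × 7.5645 × 3.795 = 244.445 kN.
I_c = b·h³/12 = 1.65 × 2.3³/12 = 1.67296 m⁴.
Centre of pressure: y_p = y_c + I_c/(y_c·A) = 7.85 + 1.67296/(7.85 × 3.795) = 7.85 + 0.056157 = 7.90616 m along the plane.
The resultant acts 1.15 + 0.056157 = 1.20616 m (along the plate) below the hinge at the top edge, so the moment about the hinge is M = F × 1.20616 = 244.445 × 1.20616 = 294.84 kN·m.
A normal force at the bottom, 2.3 m from the hinge, must supply this moment: P = 294.84/2.3 = 128.191 kN.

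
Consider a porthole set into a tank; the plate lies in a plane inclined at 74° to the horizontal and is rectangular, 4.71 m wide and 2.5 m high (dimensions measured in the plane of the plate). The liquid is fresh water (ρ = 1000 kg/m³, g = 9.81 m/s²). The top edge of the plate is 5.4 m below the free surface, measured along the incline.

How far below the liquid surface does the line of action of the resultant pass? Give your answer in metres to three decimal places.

h_p = 6.468 m

γ = ρg = 1000 × 9.81 = 9810 N/m³ = 9.81 kN/m³.
Let θ = 74° be the plate's angle to the horizontal; measure y along the incline from where the plane meets the free surface. Vertical depth h = y·sinθ with sinθ = 0.961262.
The centroid lies 2.5/2 = 1.25 m below the top edge, so y_c = 5.4 + 1.25 = 6.65 m and h_c = 6.65 × 0.961262 = 6.39239 m.
A = 4.71 × 2.5 = 11.775 m².
Resultant F = γ·h_c·A = 9.81 × 6.39239 × 11.775 = 738.403 kN.
I_c = b·h³/12 = 4.71 × 2.5³/12 = 6.13281 m⁴.
Centre of pressure: y_p = y_c + I_c/(y_c·A) = 6.65 + 6.13281/(6.65 × 11.775) = 6.65 + 0.0783208 = 6.72832 m along the plane.
Vertically, h_p = y_p·sinθ = 6.72832 × 0.961262 = 6.46768 m.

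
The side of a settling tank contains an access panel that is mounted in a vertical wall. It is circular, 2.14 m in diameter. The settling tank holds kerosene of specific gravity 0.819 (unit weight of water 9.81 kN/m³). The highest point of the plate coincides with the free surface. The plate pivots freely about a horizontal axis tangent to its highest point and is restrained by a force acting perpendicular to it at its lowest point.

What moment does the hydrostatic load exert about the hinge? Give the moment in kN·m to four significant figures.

γ = 0.819 × 9.81 = 8.03439 kN/m³.
The centroid is at the centre, 1.07 m below the top of the plate, so the centroid depth is h_c = 1.07 m.
A = π(1.07)² = 3.59681 m².
Resultant F = γ·h_c·A = 8.03439 × 1.07 × 3.59681 = 30.921 kN.
I_c = πr⁴/4 = π × 1.07⁴/4 = 1.0295 m⁴.
Centre of pressure: y_p = y_c + I_c/(y_c·A) = 1.07 + 1.0295/(1.07 × 3.59681) = 1.07 + 0.267501 = 1.3375 m along the plane.
The resultant acts 1.07 + 0.267501 = 1.3375 m (along the plate) below the hinge at the top edge, so the moment about the hinge is M = F × 1.3375 = 30.921 × 1.3375 = 41.3568 kN·m.

M ≈ 41.36 kN·m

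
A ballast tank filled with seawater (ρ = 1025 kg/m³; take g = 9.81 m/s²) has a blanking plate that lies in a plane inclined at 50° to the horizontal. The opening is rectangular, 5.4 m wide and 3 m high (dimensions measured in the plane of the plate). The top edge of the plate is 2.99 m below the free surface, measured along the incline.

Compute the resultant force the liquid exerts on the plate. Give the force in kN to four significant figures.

γ = ρg = 1025 × 9.81 / 1000 = 10.05525 kN/m³.
Let θ = 50° be the plate's angle to the horizontal; measure y along the incline from where the plane meets the free surface. Vertical depth h = y·sinθ with sinθ = 0.766044.
The centroid lies 3/2 = 1.5 m below the top edge, so y_c = 2.99 + 1.5 = 4.49 m and h_c = 4.49 × 0.766044 = 3.43954 m.
A = 5.4 × 3 = 16.2 m².
Resultant F = γ·h_c·A = 10.05525 × 3.43954 × 16.2 = 560.284 kN.

F ≈ 560.3 kN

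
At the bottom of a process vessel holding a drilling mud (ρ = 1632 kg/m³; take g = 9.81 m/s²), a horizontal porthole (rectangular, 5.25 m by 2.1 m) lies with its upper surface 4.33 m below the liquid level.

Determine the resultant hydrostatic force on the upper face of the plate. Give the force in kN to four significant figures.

F ≈ 764.3 kN

γ = ρg = 1632 × 9.81 / 1000 = 16.00992 kN/m³.
The plate is horizontal, so pressure is uniform at p = γ·h = 16.00992 × 4.33 = 69.323 kN/m².
A = 5.25 × 2.1 = 11.025 m².
F = p·A = 69.323 × 11.025 = 764.286 kN.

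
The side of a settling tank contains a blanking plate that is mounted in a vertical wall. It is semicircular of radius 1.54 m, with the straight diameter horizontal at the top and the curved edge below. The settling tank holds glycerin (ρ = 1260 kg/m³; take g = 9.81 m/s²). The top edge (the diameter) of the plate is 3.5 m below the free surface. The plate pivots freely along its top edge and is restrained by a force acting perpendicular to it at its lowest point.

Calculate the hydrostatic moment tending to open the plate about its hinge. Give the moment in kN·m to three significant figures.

M ≈ 133 kN·m

γ = ρg = 1260 × 9.81 / 1000 = 12.3606 kN/m³.
The centroid of a semicircle lies 4r/(3π) = 0.653596 m from the diameter, here below the top edge, so the centroid depth is h_c = 3.5 + 0.653596 = 4.1536 m.
A = πr²/2 = π × 1.54²/2 = 3.7253 m².
Resultant F = γ·h_c·A = 12.3606 × 4.1536 × 3.7253 = 191.261 kN.
I_c = (π/8 − 8/(9π))·r⁴ = 0.109757 × 1.54⁴ = 0.617327 m⁴.
Centre of pressure: y_p = y_c + I_c/(y_c·A) = 4.1536 + 0.617327/(4.1536 × 3.7253) = 4.1536 + 0.039896 = 4.1935 m along the plane.
The resultant acts 0.653596 + 0.039896 = 0.693492 m (along the plate) below the hinge at the top edge, so the moment about the hinge is M = F × 0.693492 = 191.261 × 0.693492 = 132.638 kN·m.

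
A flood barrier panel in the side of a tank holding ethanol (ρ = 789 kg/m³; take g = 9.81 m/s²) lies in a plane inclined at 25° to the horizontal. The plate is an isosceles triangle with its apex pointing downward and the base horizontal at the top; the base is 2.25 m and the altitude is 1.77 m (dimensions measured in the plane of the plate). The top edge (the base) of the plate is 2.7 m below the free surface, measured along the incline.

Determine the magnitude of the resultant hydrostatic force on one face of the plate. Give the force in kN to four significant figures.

F ≈ 21.43 kN

γ = ρg = 789 × 9.81 / 1000 = 7.74009 kN/m³.
Let θ = 25° be the plate's angle to the horizontal; measure y along the incline from where the plane meets the free surface. Vertical depth h = y·sinθ with sinθ = 0.422618.
With the apex down, the centroid sits h/3 = 1.77/3 = 0.59 m below the base (the top edge), so y_c = 2.7 + 0.59 = 3.29 m and h_c = 3.29 × 0.422618 = 1.39041 m.
A = ½ × 2.25 × 1.77 = 1.99125 m².
Resultant F = γ·h_c·A = 7.74009 × 1.39041 × 1.99125 = 21.4296 kN.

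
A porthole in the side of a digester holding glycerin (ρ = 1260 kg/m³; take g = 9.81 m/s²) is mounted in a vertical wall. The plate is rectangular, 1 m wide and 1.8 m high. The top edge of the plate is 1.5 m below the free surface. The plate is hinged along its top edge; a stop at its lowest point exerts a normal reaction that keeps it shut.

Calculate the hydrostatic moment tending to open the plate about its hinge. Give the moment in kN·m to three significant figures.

M ≈ 54.1 kN·m

γ = ρg = 1260 × 9.81 / 1000 = 12.3606 kN/m³.
The centroid lies 1.8/2 = 0.9 m below the top edge, so the centroid depth is h_c = 1.5 + 0.9 = 2.4 m.
A = 1 × 1.8 = 1.8 m².
Resultant F = γ·h_c·A = 12.3606 × 2.4 × 1.8 = 53.3978 kN.
I_c = b·h³/12 = 1 × 1.8³/12 = 0.486 m⁴.
Centre of pressure: y_p = y_c + I_c/(y_c·A) = 2.4 + 0.486/(2.4 × 1.8) = 2.4 + 0.1125 = 2.5125 m along the plane.
The resultant acts 0.9 + 0.1125 = 1.0125 m (along the plate) below the hinge at the top edge, so the moment about the hinge is M = F × 1.0125 = 53.3978 × 1.0125 = 54.0653 kN·m.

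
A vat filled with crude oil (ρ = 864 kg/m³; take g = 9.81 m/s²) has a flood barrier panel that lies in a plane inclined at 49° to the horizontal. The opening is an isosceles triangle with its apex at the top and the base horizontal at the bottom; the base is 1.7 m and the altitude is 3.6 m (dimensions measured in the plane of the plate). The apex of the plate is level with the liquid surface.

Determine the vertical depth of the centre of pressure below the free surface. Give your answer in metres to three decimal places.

h_p = 2.038 m

γ = ρg = 864 × 9.81 / 1000 = 8.47584 kN/m³.
Let θ = 49° be the plate's angle to the horizontal; measure y along the incline from where the plane meets the free surface. Vertical depth h = y·sinθ with sinθ = 0.754710.
With the apex up, the centroid sits 2h/3 = 2 × 3.6/3 = 2.4 m below the apex, so y_c = 2.4 m and h_c = 2.4 × 0.754710 = 1.8113 m.
A = ½ × 1.7 × 3.6 = 3.06 m².
Resultant F = γ·h_c·A = 8.47584 × 1.8113 × 3.06 = 46.978 kN.
I_c = b·h³/36 = 1.7 × 3.6³/36 = 2.2032 m⁴.
Centre of pressure: y_p = y_c + I_c/(y_c·A) = 2.4 + 2.2032/(2.4 × 3.06) = 2.4 + 0.3 = 2.7 m along the plane.
Vertically, h_p = y_p·sinθ = 2.7 × 0.754710 = 2.03772 m.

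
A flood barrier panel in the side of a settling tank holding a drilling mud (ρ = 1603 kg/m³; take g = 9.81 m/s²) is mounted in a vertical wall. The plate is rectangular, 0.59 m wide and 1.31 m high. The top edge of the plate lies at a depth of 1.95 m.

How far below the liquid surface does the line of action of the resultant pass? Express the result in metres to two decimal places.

γ = ρg = 1603 × 9.81 / 1000 = 15.72543 kN/m³.
The centroid lies 1.31/2 = 0.655 m below the top edge, so the centroid depth is h_c = 1.95 + 0.655 = 2.605 m.
A = 0.59 × 1.31 = 0.7729 m².
Resultant F = γ·h_c·A = 15.72543 × 2.605 × 0.7729 = 31.6617 kN.
I_c = b·h³/12 = 0.59 × 1.31³/12 = 0.110531 m⁴.
Centre of pressure: y_p = y_c + I_c/(y_c·A) = 2.605 + 0.110531/(2.605 × 0.7729) = 2.605 + 0.0548976 = 2.6599 m along the plane.

h_p = 2.66 m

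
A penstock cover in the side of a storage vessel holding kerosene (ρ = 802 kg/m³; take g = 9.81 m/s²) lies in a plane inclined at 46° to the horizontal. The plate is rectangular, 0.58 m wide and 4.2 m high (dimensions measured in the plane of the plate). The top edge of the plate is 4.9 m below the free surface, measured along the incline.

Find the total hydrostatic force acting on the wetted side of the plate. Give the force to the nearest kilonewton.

F ≈ 97 kN

γ = ρg = 802 × 9.81 / 1000 = 7.86762 kN/m³.
Let θ = 46° be the plate's angle to the horizontal; measure y along the incline from where the plane meets the free surface. Vertical depth h = y·sinθ with sinθ = 0.719340.
The centroid lies 4.2/2 = 2.1 m below the top edge, so y_c = 4.9 + 2.1 = 7 m and h_c = 7 × 0.719340 = 5.03538 m.
A = 0.58 × 4.2 = 2.436 m².
Resultant F = γ·h_c·A = 7.86762 × 5.03538 × 2.436 = 96.5057 kN.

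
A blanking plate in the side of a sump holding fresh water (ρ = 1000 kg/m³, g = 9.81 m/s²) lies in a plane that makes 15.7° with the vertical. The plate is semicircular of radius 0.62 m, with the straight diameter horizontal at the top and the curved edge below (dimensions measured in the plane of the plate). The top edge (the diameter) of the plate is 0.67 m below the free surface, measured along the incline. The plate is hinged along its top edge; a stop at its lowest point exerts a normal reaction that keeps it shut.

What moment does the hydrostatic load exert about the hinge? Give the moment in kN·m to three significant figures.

M ≈ 1.55 kN·m

γ = ρg = 1000 × 9.81 = 9810 N/m³ = 9.81 kN/m³.
The plate makes 15.7° with the vertical, i.e. θ = 90° − 15.7° = 74.3° to the horizontal. Measuring y along the incline from the free-surface line, vertical depth h = y·sinθ with sinθ = 0.962692.
The centroid of a semicircle lies 4r/(3π) = 0.263136 m from the diameter, here below the top edge, so y_c = 0.67 + 0.263136 = 0.933136 m and h_c = 0.933136 × 0.962692 = 0.898323 m.
A = πr²/2 = π × 0.62²/2 = 0.603814 m².
Resultant F = γ·h_c·A = 9.81 × 0.898323 × 0.603814 = 5.32114 kN.
I_c = (π/8 − 8/(9π))·r⁴ = 0.109757 × 0.62⁴ = 0.0162181 m⁴.
Centre of pressure: y_p = y_c + I_c/(y_c·A) = 0.933136 + 0.0162181/(0.933136 × 0.603814) = 0.933136 + 0.028784 = 0.96192 m along the plane.
The resultant acts 0.263136 + 0.028784 = 0.29192 m (along the plate) below the hinge at the top edge, so the moment about the hinge is M = F × 0.29192 = 5.32114 × 0.29192 = 1.55335 kN·m.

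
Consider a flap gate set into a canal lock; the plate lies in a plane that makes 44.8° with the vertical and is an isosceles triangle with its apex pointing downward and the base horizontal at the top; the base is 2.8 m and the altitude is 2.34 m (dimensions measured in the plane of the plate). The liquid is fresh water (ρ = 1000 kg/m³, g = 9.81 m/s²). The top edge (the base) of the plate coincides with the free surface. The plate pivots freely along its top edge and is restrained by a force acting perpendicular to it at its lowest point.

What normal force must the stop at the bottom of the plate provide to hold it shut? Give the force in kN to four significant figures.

γ = ρg = 1000 × 9.81 = 9810 N/m³ = 9.81 kN/m³.
The plate makes 44.8° with the vertical, i.e. θ = 90° − 44.8° = 45.2° to the horizontal. Measuring y along the incline from the free-surface line, vertical depth h = y·sinθ with sinθ = 0.709571.
With the apex down, the centroid sits h/3 = 2.34/3 = 0.78 m below the base (the top edge), so y_c = 0.78 m and h_c = 0.78 × 0.709571 = 0.553465 m.
A = ½ × 2.8 × 2.34 = 3.276 m².
Resultant F = γ·h_c·A = 9.81 × 0.553465 × 3.276 = 17.787 kN.
I_c = b·h³/36 = 2.8 × 2.34³/36 = 0.996559 m⁴.
Centre of pressure: y_p = y_c + I_c/(y_c·A) = 0.78 + 0.996559/(0.78 × 3.276) = 0.78 + 0.39 = 1.17 m along the plane.
The resultant acts 0.78 + 0.39 = 1.17 m (along the plate) below the hinge at the top edge, so the moment about the hinge is M = F × 1.17 = 17.787 × 1.17 = 20.8108 kN·m.
A normal force at the bottom, 2.34 m from the hinge, must supply this moment: P = 20.8108/2.34 = 8.8935 kN.

P ≈ 8.894 kN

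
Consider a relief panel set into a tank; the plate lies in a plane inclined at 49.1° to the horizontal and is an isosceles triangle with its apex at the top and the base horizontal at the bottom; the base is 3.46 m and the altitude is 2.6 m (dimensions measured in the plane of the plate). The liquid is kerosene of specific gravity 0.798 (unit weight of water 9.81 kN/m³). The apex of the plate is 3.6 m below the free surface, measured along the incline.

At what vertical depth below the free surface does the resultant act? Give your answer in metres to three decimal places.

h_p = 4.084 m

γ = 0.798 × 9.81 = 7.82838 kN/m³.
Let θ = 49.1° be the plate's angle to the horizontal; measure y along the incline from where the plane meets the free surface. Vertical depth h = y·sinθ with sinθ = 0.755853.
With the apex up, the centroid sits 2h/3 = 2 × 2.6/3 = 1.73333 m below the apex, so y_c = 3.6 + 1.73333 = 5.33333 m and h_c = 5.33333 × 0.755853 = 4.03121 m.
A = ½ × 3.46 × 2.6 = 4.498 m².
Resultant F = γ·h_c·A = 7.82838 × 4.03121 × 4.498 = 141.947 kN.
I_c = b·h³/36 = 3.46 × 2.6³/36 = 1.68925 m⁴.
Centre of pressure: y_p = y_c + I_c/(y_c·A) = 5.33333 + 1.68925/(5.33333 × 4.498) = 5.33333 + 0.0704168 = 5.40375 m along the plane.
Vertically, h_p = y_p·sinθ = 5.40375 × 0.755853 = 4.08444 m.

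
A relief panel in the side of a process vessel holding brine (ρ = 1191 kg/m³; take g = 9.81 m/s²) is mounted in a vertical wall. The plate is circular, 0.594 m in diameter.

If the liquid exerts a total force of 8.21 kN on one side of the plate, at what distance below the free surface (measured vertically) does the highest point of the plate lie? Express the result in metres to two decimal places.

γ = ρg = 1191 × 9.81 / 1000 = 11.68371 kN/m³.
A = π(0.297)² = 0.277117 m².
From F = γ·h_c·A, the centroid depth is h_c = 8.21/(11.68371 × 0.277117) = 2.53571 m.
The centroid is at the centre, 0.297 m below the top of the plate, so the highest point sits at h_top = 2.53571 − 0.297 = 2.23871 m below the surface.

d_top ≈ 2.24 m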